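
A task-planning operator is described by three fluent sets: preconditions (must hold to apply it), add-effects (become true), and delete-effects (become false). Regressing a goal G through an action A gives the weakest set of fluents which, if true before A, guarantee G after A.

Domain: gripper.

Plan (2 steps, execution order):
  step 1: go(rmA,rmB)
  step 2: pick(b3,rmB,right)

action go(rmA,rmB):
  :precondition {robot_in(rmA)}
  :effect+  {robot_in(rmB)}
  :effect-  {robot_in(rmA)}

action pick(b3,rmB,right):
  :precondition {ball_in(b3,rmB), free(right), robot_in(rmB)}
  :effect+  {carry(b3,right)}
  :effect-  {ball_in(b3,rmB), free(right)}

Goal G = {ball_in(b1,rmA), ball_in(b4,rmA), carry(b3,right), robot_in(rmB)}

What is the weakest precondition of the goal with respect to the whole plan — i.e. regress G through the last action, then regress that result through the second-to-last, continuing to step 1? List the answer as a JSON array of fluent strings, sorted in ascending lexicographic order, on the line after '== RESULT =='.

Work backward from the goal:
  through step 2 (pick(b3,rmB,right)): drop {carry(b3,right)}, keep {ball_in(b1,rmA), ball_in(b4,rmA), robot_in(rmB)}, require {ball_in(b3,rmB), free(right), robot_in(rmB)}
    → {ball_in(b1,rmA), ball_in(b3,rmB), ball_in(b4,rmA), free(right), robot_in(rmB)}
  through step 1 (go(rmA,rmB)): drop {robot_in(rmB)}, keep {ball_in(b1,rmA), ball_in(b3,rmB), ball_in(b4,rmA), free(right)}, require {robot_in(rmA)}
    → {ball_in(b1,rmA), ball_in(b3,rmB), ball_in(b4,rmA), free(right), robot_in(rmA)}

== RESULT ==
["ball_in(b1,rmA)", "ball_in(b3,rmB)", "ball_in(b4,rmA)", "free(right)", "robot_in(rmA)"]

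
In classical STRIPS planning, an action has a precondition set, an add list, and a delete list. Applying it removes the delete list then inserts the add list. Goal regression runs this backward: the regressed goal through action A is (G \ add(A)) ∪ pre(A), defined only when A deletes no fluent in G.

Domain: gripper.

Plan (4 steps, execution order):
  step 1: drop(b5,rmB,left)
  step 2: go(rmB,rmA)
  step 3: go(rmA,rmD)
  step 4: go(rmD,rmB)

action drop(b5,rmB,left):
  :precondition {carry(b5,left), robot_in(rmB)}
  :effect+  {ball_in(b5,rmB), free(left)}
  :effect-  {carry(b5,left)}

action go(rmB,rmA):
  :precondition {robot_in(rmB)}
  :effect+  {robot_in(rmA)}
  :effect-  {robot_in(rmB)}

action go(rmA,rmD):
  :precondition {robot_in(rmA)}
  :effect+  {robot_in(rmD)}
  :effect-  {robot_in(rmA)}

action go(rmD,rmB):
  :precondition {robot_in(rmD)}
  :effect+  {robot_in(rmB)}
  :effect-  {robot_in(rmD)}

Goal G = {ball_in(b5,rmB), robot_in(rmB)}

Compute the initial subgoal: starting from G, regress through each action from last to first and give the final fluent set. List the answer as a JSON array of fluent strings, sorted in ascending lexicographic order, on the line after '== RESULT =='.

Regress step by step:
  through step 4 (go(rmD,rmB)): drop {robot_in(rmB)}, keep {ball_in(b5,rmB)}, require {robot_in(rmD)}
    → {ball_in(b5,rmB), robot_in(rmD)}
  through step 3 (go(rmA,rmD)): drop {robot_in(rmD)}, keep {ball_in(b5,rmB)}, require {robot_in(rmA)}
    → {ball_in(b5,rmB), robot_in(rmA)}
  through step 2 (go(rmB,rmA)): drop {robot_in(rmA)}, keep {ball_in(b5,rmB)}, require {robot_in(rmB)}
    → {ball_in(b5,rmB), robot_in(rmB)}
  through step 1 (drop(b5,rmB,left)): drop {ball_in(b5,rmB)}, keep {robot_in(rmB)}, require {carry(b5,left), robot_in(rmB)}
    → {carry(b5,left), robot_in(rmB)}

== RESULT ==
["carry(b5,left)", "robot_in(rmB)"]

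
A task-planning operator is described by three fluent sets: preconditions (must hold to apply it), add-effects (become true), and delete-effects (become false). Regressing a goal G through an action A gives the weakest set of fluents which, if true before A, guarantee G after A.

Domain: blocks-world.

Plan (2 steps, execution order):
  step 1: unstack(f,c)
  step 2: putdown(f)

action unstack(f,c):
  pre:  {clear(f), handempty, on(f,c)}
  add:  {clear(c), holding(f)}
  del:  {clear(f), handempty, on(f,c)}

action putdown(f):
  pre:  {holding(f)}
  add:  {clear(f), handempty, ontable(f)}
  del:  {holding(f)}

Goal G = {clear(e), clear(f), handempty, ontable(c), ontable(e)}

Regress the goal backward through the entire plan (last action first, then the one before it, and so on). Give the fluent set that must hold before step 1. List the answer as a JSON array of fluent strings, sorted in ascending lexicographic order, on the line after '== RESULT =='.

Regress step by step:
  through step 2 (putdown(f)): drop {clear(f), handempty}, keep {clear(e), ontable(c), ontable(e)}, require {holding(f)}
    → {clear(e), holding(f), ontable(c), ontable(e)}
  through step 1 (unstack(f,c)): drop {holding(f)}, keep {clear(e), ontable(c), ontable(e)}, require {clear(f), handempty, on(f,c)}
    → {clear(e), clear(f), handempty, on(f,c), ontable(c), ontable(e)}

== RESULT ==
["clear(e)", "clear(f)", "handempty", "on(f,c)", "ontable(c)", "ontable(e)"]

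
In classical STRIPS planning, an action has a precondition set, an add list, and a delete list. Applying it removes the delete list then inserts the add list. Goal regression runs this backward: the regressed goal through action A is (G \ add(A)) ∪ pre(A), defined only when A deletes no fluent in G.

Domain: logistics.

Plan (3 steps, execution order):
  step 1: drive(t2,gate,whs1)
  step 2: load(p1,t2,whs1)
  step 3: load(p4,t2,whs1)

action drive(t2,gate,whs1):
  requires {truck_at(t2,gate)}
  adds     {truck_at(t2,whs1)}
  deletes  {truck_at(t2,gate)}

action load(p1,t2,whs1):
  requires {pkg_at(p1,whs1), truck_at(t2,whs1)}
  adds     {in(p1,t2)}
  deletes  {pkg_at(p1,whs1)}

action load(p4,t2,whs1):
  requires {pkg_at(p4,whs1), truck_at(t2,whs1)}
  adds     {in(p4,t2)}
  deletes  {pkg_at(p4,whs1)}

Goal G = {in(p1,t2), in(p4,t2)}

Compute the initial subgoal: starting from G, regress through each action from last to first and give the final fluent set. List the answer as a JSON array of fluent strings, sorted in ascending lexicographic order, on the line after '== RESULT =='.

Work backward from the goal:
  through step 3 (load(p4,t2,whs1)): drop {in(p4,t2)}, keep {in(p1,t2)}, require {pkg_at(p4,whs1), truck_at(t2,whs1)}
    → {in(p1,t2), pkg_at(p4,whs1), truck_at(t2,whs1)}
  through step 2 (load(p1,t2,whs1)): drop {in(p1,t2)}, keep {pkg_at(p4,whs1), truck_at(t2,whs1)}, require {pkg_at(p1,whs1), truck_at(t2,whs1)}
    → {pkg_at(p1,whs1), pkg_at(p4,whs1), truck_at(t2,whs1)}
  through step 1 (drive(t2,gate,whs1)): drop {truck_at(t2,whs1)}, keep {pkg_at(p1,whs1), pkg_at(p4,whs1)}, require {truck_at(t2,gate)}
    → {pkg_at(p1,whs1), pkg_at(p4,whs1), truck_at(t2,gate)}

== RESULT ==
["pkg_at(p1,whs1)", "pkg_at(p4,whs1)", "truck_at(t2,gate)"]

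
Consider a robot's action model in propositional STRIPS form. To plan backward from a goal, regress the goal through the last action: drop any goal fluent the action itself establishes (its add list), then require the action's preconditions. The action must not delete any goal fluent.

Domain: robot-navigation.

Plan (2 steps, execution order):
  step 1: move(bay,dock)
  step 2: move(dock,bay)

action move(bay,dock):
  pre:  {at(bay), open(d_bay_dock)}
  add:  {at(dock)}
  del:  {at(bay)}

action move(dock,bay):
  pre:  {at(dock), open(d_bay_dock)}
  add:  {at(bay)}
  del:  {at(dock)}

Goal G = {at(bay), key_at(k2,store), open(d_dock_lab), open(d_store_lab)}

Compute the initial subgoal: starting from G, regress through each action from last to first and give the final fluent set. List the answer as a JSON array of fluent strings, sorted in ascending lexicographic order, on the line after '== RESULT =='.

Work backward from the goal:
  through step 2 (move(dock,bay)): drop {at(bay)}, keep {key_at(k2,store), open(d_dock_lab), open(d_store_lab)}, require {at(dock), open(d_bay_dock)}
    → {at(dock), key_at(k2,store), open(d_bay_dock), open(d_dock_lab), open(d_store_lab)}
  through step 1 (move(bay,dock)): drop {at(dock)}, keep {key_at(k2,store), open(d_bay_dock), open(d_dock_lab), open(d_store_lab)}, require {at(bay), open(d_bay_dock)}
    → {at(bay), key_at(k2,store), open(d_bay_dock), open(d_dock_lab), open(d_store_lab)}

== RESULT ==
["at(bay)", "key_at(k2,store)", "open(d_bay_dock)", "open(d_dock_lab)", "open(d_store_lab)"]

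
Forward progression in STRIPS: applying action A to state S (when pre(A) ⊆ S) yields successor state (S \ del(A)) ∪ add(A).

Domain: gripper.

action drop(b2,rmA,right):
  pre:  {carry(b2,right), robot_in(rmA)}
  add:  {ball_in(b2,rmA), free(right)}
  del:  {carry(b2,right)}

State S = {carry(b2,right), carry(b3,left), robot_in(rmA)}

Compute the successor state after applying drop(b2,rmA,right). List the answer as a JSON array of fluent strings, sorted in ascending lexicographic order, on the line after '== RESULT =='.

Progress:
  pre ⊆ S: {carry(b2,right), robot_in(rmA)} ⊆ S  — applicable
  S \ del = {carry(b3,left), robot_in(rmA)}
  ∪ add   = {ball_in(b2,rmA), carry(b3,left), free(right), robot_in(rmA)}

== RESULT ==
["ball_in(b2,rmA)", "carry(b3,left)", "free(right)", "robot_in(rmA)"]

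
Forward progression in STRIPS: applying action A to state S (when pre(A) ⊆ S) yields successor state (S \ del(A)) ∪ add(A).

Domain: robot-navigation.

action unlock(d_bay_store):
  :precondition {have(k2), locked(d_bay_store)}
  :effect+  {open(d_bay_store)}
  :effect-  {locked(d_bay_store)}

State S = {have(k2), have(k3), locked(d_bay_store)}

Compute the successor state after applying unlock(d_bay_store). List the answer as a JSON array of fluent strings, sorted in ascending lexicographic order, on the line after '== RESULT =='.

Progress:
  pre ⊆ S: {have(k2), locked(d_bay_store)} ⊆ S  — applicable
  S \ del = {have(k2), have(k3)}
  ∪ add   = {have(k2), have(k3), open(d_bay_store)}

== RESULT ==
["have(k2)", "have(k3)", "open(d_bay_store)"]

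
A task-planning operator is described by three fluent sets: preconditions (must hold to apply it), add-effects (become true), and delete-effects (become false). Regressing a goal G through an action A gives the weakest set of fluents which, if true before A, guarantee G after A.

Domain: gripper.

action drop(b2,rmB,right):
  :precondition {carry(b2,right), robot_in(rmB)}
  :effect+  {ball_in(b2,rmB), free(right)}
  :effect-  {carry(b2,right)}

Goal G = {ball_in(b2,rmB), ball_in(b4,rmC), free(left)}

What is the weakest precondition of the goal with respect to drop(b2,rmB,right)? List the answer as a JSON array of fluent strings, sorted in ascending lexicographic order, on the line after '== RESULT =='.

Compute (G \ add) ∪ pre:
  G ∩ del = {}  (empty — regression defined)
  G \ add = {ball_in(b2,rmB), ball_in(b4,rmC), free(left)} \ {ball_in(b2,rmB), free(right)} = {ball_in(b4,rmC), free(left)}
  ∪ pre   = {ball_in(b4,rmC), free(left)} ∪ {carry(b2,right), robot_in(rmB)}
          = {ball_in(b4,rmC), carry(b2,right), free(left), robot_in(rmB)}

== RESULT ==
["ball_in(b4,rmC)", "carry(b2,right)", "free(left)", "robot_in(rmB)"]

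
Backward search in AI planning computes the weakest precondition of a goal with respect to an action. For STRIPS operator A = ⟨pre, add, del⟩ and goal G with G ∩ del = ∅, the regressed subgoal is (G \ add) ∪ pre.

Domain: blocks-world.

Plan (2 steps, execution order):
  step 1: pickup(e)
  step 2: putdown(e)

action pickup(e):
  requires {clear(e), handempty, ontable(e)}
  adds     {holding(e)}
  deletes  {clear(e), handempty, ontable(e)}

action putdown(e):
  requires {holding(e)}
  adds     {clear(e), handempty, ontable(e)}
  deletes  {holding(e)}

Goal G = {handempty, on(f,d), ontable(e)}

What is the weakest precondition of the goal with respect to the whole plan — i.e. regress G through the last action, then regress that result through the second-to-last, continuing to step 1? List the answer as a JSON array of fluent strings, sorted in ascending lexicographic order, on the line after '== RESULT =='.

Work backward from the goal:
  through step 2 (putdown(e)): drop {handempty, ontable(e)}, keep {on(f,d)}, require {holding(e)}
    → {holding(e), on(f,d)}
  through step 1 (pickup(e)): drop {holding(e)}, keep {on(f,d)}, require {clear(e), handempty, ontable(e)}
    → {clear(e), handempty, on(f,d), ontable(e)}

== RESULT ==
["clear(e)", "handempty", "on(f,d)", "ontable(e)"]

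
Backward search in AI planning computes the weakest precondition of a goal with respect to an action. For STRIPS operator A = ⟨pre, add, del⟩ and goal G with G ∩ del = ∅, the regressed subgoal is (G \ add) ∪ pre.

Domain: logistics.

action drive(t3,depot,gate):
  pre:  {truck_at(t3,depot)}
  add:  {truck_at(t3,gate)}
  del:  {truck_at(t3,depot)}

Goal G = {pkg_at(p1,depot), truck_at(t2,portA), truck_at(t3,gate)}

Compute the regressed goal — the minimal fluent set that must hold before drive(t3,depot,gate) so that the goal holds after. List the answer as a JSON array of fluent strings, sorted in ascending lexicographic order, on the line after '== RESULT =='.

Compute (G \ add) ∪ pre:
  G ∩ del = {}  (empty — regression defined)
  G \ add = {pkg_at(p1,depot), truck_at(t2,portA), truck_at(t3,gate)} \ {truck_at(t3,gate)} = {pkg_at(p1,depot), truck_at(t2,portA)}
  ∪ pre   = {pkg_at(p1,depot), truck_at(t2,portA)} ∪ {truck_at(t3,depot)}
          = {pkg_at(p1,depot), truck_at(t2,portA), truck_at(t3,depot)}

== RESULT ==
["pkg_at(p1,depot)", "truck_at(t2,portA)", "truck_at(t3,depot)"]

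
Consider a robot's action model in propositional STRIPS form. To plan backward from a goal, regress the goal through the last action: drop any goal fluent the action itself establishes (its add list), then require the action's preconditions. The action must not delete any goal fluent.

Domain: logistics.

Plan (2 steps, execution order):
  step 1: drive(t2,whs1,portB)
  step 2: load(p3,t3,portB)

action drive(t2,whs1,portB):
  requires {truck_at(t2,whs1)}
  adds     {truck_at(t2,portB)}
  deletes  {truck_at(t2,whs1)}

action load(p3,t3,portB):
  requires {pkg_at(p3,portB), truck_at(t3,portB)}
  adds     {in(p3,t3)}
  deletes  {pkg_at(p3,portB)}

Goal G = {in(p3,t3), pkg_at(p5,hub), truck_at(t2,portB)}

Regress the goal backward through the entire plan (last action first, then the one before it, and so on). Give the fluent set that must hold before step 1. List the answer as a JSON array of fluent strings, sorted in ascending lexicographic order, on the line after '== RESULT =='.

Work backward from the goal:
  through step 2 (load(p3,t3,portB)): drop {in(p3,t3)}, keep {pkg_at(p5,hub), truck_at(t2,portB)}, require {pkg_at(p3,portB), truck_at(t3,portB)}
    → {pkg_at(p3,portB), pkg_at(p5,hub), truck_at(t2,portB), truck_at(t3,portB)}
  through step 1 (drive(t2,whs1,portB)): drop {truck_at(t2,portB)}, keep {pkg_at(p3,portB), pkg_at(p5,hub), truck_at(t3,portB)}, require {truck_at(t2,whs1)}
    → {pkg_at(p3,portB), pkg_at(p5,hub), truck_at(t2,whs1), truck_at(t3,portB)}

== RESULT ==
["pkg_at(p3,portB)", "pkg_at(p5,hub)", "truck_at(t2,whs1)", "truck_at(t3,portB)"]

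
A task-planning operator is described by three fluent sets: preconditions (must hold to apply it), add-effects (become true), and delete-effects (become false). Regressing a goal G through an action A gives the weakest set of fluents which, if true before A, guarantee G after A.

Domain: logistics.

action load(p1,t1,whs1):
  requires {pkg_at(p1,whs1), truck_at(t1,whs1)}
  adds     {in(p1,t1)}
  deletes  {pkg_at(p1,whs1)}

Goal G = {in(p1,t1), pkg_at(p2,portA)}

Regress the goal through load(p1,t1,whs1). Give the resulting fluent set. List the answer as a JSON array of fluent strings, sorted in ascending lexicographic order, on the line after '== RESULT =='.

Regress:
  G ∩ del = {}  (empty — regression defined)
  G \ add = {in(p1,t1), pkg_at(p2,portA)} \ {in(p1,t1)} = {pkg_at(p2,portA)}
  ∪ pre   = {pkg_at(p2,portA)} ∪ {pkg_at(p1,whs1), truck_at(t1,whs1)}
          = {pkg_at(p1,whs1), pkg_at(p2,portA), truck_at(t1,whs1)}

== RESULT ==
["pkg_at(p1,whs1)", "pkg_at(p2,portA)", "truck_at(t1,whs1)"]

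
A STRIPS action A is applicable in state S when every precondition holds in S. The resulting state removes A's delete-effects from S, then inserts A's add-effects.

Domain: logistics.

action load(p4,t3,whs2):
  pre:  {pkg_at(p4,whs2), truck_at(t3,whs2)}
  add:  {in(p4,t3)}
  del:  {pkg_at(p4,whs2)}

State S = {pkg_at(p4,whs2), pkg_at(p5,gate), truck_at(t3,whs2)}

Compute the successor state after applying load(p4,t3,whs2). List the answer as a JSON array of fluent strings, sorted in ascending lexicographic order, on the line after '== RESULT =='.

Compute (S \ del) ∪ add:
  pre ⊆ S: {pkg_at(p4,whs2), truck_at(t3,whs2)} ⊆ S  — applicable
  S \ del = {pkg_at(p5,gate), truck_at(t3,whs2)}
  ∪ add   = {in(p4,t3), pkg_at(p5,gate), truck_at(t3,whs2)}

== RESULT ==
["in(p4,t3)", "pkg_at(p5,gate)", "truck_at(t3,whs2)"]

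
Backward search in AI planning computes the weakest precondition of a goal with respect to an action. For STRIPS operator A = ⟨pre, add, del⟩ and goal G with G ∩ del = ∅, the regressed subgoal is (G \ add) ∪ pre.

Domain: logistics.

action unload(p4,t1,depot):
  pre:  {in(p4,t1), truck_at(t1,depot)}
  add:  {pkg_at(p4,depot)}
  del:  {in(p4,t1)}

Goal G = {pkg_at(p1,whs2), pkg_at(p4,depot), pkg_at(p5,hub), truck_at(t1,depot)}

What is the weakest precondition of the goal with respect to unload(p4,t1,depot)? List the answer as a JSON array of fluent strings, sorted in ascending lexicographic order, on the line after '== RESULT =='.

Regress:
  G ∩ del = {}  (empty — regression defined)
  G \ add = {pkg_at(p1,whs2), pkg_at(p4,depot), pkg_at(p5,hub), truck_at(t1,depot)} \ {pkg_at(p4,depot)} = {pkg_at(p1,whs2), pkg_at(p5,hub), truck_at(t1,depot)}
  ∪ pre   = {pkg_at(p1,whs2), pkg_at(p5,hub), truck_at(t1,depot)} ∪ {in(p4,t1), truck_at(t1,depot)}
          = {in(p4,t1), pkg_at(p1,whs2), pkg_at(p5,hub), truck_at(t1,depot)}

== RESULT ==
["in(p4,t1)", "pkg_at(p1,whs2)", "pkg_at(p5,hub)", "truck_at(t1,depot)"]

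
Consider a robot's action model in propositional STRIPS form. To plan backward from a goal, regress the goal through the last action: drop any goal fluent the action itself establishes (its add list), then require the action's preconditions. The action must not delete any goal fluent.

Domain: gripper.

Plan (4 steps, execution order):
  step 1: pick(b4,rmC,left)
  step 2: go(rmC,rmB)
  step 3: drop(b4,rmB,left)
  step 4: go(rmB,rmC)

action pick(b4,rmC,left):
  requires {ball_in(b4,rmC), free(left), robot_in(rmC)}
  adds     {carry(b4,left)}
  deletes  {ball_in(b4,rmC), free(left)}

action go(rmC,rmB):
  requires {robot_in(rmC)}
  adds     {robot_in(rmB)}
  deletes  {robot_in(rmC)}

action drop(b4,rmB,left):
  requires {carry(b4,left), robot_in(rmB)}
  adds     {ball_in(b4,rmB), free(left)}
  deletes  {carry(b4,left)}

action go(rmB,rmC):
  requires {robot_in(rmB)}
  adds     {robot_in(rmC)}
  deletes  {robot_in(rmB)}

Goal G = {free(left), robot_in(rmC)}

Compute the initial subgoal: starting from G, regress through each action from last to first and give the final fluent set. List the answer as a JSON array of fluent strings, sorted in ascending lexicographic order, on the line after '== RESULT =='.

Work backward from the goal:
  through step 4 (go(rmB,rmC)): drop {robot_in(rmC)}, keep {free(left)}, require {robot_in(rmB)}
    → {free(left), robot_in(rmB)}
  through step 3 (drop(b4,rmB,left)): drop {free(left)}, keep {robot_in(rmB)}, require {carry(b4,left), robot_in(rmB)}
    → {carry(b4,left), robot_in(rmB)}
  through step 2 (go(rmC,rmB)): drop {robot_in(rmB)}, keep {carry(b4,left)}, require {robot_in(rmC)}
    → {carry(b4,left), robot_in(rmC)}
  through step 1 (pick(b4,rmC,left)): drop {carry(b4,left)}, keep {robot_in(rmC)}, require {ball_in(b4,rmC), free(left), robot_in(rmC)}
    → {ball_in(b4,rmC), free(left), robot_in(rmC)}

== RESULT ==
["ball_in(b4,rmC)", "free(left)", "robot_in(rmC)"]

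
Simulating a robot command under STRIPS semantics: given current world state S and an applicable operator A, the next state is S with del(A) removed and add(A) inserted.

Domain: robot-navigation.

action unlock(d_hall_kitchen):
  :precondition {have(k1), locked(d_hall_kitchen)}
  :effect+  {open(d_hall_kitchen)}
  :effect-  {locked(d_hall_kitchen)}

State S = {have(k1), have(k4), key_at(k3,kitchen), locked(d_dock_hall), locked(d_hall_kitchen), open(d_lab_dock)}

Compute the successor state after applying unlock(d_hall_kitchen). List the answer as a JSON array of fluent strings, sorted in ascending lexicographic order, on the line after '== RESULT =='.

Progress:
  pre ⊆ S: {have(k1), locked(d_hall_kitchen)} ⊆ S  — applicable
  S \ del = {have(k1), have(k4), key_at(k3,kitchen), locked(d_dock_hall), open(d_lab_dock)}
  ∪ add   = {have(k1), have(k4), key_at(k3,kitchen), locked(d_dock_hall), open(d_hall_kitchen), open(d_lab_dock)}

== RESULT ==
["have(k1)", "have(k4)", "key_at(k3,kitchen)", "locked(d_dock_hall)", "open(d_hall_kitchen)", "open(d_lab_dock)"]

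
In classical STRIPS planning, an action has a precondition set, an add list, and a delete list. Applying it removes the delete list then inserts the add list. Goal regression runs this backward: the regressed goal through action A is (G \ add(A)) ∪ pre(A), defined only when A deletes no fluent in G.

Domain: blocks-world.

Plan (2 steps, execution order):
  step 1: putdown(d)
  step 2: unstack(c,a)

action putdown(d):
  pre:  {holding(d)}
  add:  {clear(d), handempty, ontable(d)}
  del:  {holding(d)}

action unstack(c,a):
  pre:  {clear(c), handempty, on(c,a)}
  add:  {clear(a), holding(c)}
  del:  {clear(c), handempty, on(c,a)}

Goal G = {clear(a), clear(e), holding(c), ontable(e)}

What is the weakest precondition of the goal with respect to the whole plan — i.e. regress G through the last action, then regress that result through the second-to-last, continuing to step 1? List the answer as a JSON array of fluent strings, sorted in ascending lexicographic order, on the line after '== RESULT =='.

Regress step by step:
  through step 2 (unstack(c,a)): drop {clear(a), holding(c)}, keep {clear(e), ontable(e)}, require {clear(c), handempty, on(c,a)}
    → {clear(c), clear(e), handempty, on(c,a), ontable(e)}
  through step 1 (putdown(d)): drop {handempty}, keep {clear(c), clear(e), on(c,a), ontable(e)}, require {holding(d)}
    → {clear(c), clear(e), holding(d), on(c,a), ontable(e)}

== RESULT ==
["clear(c)", "clear(e)", "holding(d)", "on(c,a)", "ontable(e)"]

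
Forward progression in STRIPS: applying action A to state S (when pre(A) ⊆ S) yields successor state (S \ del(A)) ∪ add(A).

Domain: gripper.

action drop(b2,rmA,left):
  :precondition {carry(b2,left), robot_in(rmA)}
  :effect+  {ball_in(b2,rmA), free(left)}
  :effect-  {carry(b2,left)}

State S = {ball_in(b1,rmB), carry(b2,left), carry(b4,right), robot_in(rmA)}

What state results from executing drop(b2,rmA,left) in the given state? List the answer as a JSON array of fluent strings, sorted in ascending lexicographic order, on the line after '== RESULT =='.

Progress:
  pre ⊆ S: {carry(b2,left), robot_in(rmA)} ⊆ S  — applicable
  S \ del = {ball_in(b1,rmB), carry(b4,right), robot_in(rmA)}
  ∪ add   = {ball_in(b1,rmB), ball_in(b2,rmA), carry(b4,right), free(left), robot_in(rmA)}

== RESULT ==
["ball_in(b1,rmB)", "ball_in(b2,rmA)", "carry(b4,right)", "free(left)", "robot_in(rmA)"]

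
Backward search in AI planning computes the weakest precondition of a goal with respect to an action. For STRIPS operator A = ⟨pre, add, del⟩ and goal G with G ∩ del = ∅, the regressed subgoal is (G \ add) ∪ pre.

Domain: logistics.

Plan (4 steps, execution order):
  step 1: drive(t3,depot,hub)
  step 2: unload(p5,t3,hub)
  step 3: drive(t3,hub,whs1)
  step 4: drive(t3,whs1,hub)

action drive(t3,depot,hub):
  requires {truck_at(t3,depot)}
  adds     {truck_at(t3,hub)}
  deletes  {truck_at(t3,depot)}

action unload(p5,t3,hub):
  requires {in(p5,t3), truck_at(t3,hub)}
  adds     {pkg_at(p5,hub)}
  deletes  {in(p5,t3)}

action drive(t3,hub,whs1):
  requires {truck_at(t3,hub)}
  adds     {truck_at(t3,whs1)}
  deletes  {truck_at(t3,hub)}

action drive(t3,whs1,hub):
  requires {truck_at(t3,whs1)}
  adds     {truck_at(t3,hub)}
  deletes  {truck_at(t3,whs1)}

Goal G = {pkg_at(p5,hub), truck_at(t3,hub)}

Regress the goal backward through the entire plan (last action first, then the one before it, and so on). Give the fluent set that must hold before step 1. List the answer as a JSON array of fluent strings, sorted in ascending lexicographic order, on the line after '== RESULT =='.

Work backward from the goal:
  through step 4 (drive(t3,whs1,hub)): drop {truck_at(t3,hub)}, keep {pkg_at(p5,hub)}, require {truck_at(t3,whs1)}
    → {pkg_at(p5,hub), truck_at(t3,whs1)}
  through step 3 (drive(t3,hub,whs1)): drop {truck_at(t3,whs1)}, keep {pkg_at(p5,hub)}, require {truck_at(t3,hub)}
    → {pkg_at(p5,hub), truck_at(t3,hub)}
  through step 2 (unload(p5,t3,hub)): drop {pkg_at(p5,hub)}, keep {truck_at(t3,hub)}, require {in(p5,t3), truck_at(t3,hub)}
    → {in(p5,t3), truck_at(t3,hub)}
  through step 1 (drive(t3,depot,hub)): drop {truck_at(t3,hub)}, keep {in(p5,t3)}, require {truck_at(t3,depot)}
    → {in(p5,t3), truck_at(t3,depot)}

== RESULT ==
["in(p5,t3)", "truck_at(t3,depot)"]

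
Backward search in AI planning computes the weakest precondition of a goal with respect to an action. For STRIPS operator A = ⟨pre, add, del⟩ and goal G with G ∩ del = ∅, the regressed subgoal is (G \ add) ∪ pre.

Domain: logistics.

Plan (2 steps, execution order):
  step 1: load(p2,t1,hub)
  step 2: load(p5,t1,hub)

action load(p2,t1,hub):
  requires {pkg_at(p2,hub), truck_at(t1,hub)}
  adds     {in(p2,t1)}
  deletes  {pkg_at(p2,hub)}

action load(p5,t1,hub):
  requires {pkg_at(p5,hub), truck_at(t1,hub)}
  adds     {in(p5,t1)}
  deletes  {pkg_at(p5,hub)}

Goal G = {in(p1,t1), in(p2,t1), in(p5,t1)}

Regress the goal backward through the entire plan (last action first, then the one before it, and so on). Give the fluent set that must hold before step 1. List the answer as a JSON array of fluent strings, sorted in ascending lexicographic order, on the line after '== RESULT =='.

Regress step by step:
  through step 2 (load(p5,t1,hub)): drop {in(p5,t1)}, keep {in(p1,t1), in(p2,t1)}, require {pkg_at(p5,hub), truck_at(t1,hub)}
    → {in(p1,t1), in(p2,t1), pkg_at(p5,hub), truck_at(t1,hub)}
  through step 1 (load(p2,t1,hub)): drop {in(p2,t1)}, keep {in(p1,t1), pkg_at(p5,hub), truck_at(t1,hub)}, require {pkg_at(p2,hub), truck_at(t1,hub)}
    → {in(p1,t1), pkg_at(p2,hub), pkg_at(p5,hub), truck_at(t1,hub)}

== RESULT ==
["in(p1,t1)", "pkg_at(p2,hub)", "pkg_at(p5,hub)", "truck_at(t1,hub)"]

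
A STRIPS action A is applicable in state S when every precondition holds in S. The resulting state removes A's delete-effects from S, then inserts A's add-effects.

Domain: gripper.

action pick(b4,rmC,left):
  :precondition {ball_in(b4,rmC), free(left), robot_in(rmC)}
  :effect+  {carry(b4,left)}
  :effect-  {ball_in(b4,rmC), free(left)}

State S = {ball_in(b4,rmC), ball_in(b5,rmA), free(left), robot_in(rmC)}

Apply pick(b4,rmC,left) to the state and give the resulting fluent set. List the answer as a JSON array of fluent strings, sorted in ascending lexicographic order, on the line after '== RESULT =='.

Compute (S \ del) ∪ add:
  pre ⊆ S: {ball_in(b4,rmC), free(left), robot_in(rmC)} ⊆ S  — applicable
  S \ del = {ball_in(b5,rmA), robot_in(rmC)}
  ∪ add   = {ball_in(b5,rmA), carry(b4,left), robot_in(rmC)}

== RESULT ==
["ball_in(b5,rmA)", "carry(b4,left)", "robot_in(rmC)"]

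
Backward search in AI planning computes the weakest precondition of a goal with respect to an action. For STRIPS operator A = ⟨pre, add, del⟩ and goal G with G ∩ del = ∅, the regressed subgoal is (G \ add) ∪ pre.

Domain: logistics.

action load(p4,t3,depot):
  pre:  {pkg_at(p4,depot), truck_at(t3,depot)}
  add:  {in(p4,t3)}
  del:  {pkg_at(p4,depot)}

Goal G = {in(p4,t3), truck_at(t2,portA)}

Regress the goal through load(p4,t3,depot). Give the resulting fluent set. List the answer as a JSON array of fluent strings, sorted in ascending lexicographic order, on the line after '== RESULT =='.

Regress:
  G ∩ del = {}  (empty — regression defined)
  G \ add = {in(p4,t3), truck_at(t2,portA)} \ {in(p4,t3)} = {truck_at(t2,portA)}
  ∪ pre   = {truck_at(t2,portA)} ∪ {pkg_at(p4,depot), truck_at(t3,depot)}
          = {pkg_at(p4,depot), truck_at(t2,portA), truck_at(t3,depot)}

== RESULT ==
["pkg_at(p4,depot)", "truck_at(t2,portA)", "truck_at(t3,depot)"]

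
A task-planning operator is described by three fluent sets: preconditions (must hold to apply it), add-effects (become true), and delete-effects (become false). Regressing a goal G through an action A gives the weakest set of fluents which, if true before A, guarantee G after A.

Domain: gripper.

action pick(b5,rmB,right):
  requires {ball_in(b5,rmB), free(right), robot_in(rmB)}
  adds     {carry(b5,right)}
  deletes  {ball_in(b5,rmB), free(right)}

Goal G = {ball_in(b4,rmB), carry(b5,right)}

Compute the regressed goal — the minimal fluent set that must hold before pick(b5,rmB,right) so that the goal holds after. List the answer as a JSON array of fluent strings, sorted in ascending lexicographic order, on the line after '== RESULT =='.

Compute (G \ add) ∪ pre:
  G ∩ del = {}  (empty — regression defined)
  G \ add = {ball_in(b4,rmB), carry(b5,right)} \ {carry(b5,right)} = {ball_in(b4,rmB)}
  ∪ pre   = {ball_in(b4,rmB)} ∪ {ball_in(b5,rmB), free(right), robot_in(rmB)}
          = {ball_in(b4,rmB), ball_in(b5,rmB), free(right), robot_in(rmB)}

== RESULT ==
["ball_in(b4,rmB)", "ball_in(b5,rmB)", "free(right)", "robot_in(rmB)"]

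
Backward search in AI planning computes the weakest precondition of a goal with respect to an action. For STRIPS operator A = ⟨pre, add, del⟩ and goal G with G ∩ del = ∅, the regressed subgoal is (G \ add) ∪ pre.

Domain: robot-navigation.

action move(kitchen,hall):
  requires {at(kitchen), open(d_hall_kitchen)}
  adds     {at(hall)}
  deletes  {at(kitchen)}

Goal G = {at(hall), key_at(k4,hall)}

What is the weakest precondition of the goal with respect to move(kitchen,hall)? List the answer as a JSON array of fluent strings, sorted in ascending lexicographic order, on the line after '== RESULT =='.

Compute (G \ add) ∪ pre:
  G ∩ del = {}  (empty — regression defined)
  G \ add = {at(hall), key_at(k4,hall)} \ {at(hall)} = {key_at(k4,hall)}
  ∪ pre   = {key_at(k4,hall)} ∪ {at(kitchen), open(d_hall_kitchen)}
          = {at(kitchen), key_at(k4,hall), open(d_hall_kitchen)}

== RESULT ==
["at(kitchen)", "key_at(k4,hall)", "open(d_hall_kitchen)"]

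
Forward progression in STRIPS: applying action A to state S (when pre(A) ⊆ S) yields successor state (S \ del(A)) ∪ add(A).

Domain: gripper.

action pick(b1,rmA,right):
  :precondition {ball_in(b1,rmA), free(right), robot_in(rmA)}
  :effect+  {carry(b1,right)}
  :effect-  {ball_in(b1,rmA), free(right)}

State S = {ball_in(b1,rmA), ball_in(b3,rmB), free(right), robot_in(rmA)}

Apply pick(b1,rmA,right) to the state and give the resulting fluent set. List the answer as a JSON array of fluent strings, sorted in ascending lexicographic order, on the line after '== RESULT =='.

Compute (S \ del) ∪ add:
  pre ⊆ S: {ball_in(b1,rmA), free(right), robot_in(rmA)} ⊆ S  — applicable
  S \ del = {ball_in(b3,rmB), robot_in(rmA)}
  ∪ add   = {ball_in(b3,rmB), carry(b1,right), robot_in(rmA)}

== RESULT ==
["ball_in(b3,rmB)", "carry(b1,right)", "robot_in(rmA)"]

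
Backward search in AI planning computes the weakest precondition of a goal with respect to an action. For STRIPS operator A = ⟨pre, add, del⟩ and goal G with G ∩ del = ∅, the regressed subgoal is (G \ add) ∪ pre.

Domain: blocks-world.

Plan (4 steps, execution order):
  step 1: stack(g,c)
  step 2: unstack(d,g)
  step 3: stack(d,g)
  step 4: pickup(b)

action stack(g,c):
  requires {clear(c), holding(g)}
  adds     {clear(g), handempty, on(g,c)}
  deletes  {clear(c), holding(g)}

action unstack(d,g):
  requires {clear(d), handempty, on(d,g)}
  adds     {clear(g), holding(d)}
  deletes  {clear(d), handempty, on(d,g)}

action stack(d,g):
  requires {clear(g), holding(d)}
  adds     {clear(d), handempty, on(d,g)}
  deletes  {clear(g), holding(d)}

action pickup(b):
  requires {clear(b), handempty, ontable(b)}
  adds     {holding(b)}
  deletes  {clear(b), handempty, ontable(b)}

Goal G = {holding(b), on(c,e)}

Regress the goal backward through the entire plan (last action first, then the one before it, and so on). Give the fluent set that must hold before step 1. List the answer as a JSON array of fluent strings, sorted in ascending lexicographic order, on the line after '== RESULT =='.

Work backward from the goal:
  through step 4 (pickup(b)): drop {holding(b)}, keep {on(c,e)}, require {clear(b), handempty, ontable(b)}
    → {clear(b), handempty, on(c,e), ontable(b)}
  through step 3 (stack(d,g)): drop {handempty}, keep {clear(b), on(c,e), ontable(b)}, require {clear(g), holding(d)}
    → {clear(b), clear(g), holding(d), on(c,e), ontable(b)}
  through step 2 (unstack(d,g)): drop {clear(g), holding(d)}, keep {clear(b), on(c,e), ontable(b)}, require {clear(d), handempty, on(d,g)}
    → {clear(b), clear(d), handempty, on(c,e), on(d,g), ontable(b)}
  through step 1 (stack(g,c)): drop {handempty}, keep {clear(b), clear(d), on(c,e), on(d,g), ontable(b)}, require {clear(c), holding(g)}
    → {clear(b), clear(c), clear(d), holding(g), on(c,e), on(d,g), ontable(b)}

== RESULT ==
["clear(b)", "clear(c)", "clear(d)", "holding(g)", "on(c,e)", "on(d,g)", "ontable(b)"]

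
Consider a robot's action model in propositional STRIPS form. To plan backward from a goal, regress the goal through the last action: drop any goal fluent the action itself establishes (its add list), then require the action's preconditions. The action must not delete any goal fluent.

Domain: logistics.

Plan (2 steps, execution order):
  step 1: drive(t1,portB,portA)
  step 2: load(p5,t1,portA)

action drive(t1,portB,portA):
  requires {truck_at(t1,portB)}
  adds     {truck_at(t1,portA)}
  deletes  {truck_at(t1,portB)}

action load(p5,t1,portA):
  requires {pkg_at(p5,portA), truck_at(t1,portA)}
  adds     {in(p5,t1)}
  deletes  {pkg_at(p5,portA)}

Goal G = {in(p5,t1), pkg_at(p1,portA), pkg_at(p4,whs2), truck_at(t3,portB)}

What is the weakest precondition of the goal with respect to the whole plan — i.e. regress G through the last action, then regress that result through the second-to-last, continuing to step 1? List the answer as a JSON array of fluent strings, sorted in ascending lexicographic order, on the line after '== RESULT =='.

Work backward from the goal:
  through step 2 (load(p5,t1,portA)): drop {in(p5,t1)}, keep {pkg_at(p1,portA), pkg_at(p4,whs2), truck_at(t3,portB)}, require {pkg_at(p5,portA), truck_at(t1,portA)}
    → {pkg_at(p1,portA), pkg_at(p4,whs2), pkg_at(p5,portA), truck_at(t1,portA), truck_at(t3,portB)}
  through step 1 (drive(t1,portB,portA)): drop {truck_at(t1,portA)}, keep {pkg_at(p1,portA), pkg_at(p4,whs2), pkg_at(p5,portA), truck_at(t3,portB)}, require {truck_at(t1,portB)}
    → {pkg_at(p1,portA), pkg_at(p4,whs2), pkg_at(p5,portA), truck_at(t1,portB), truck_at(t3,portB)}

== RESULT ==
["pkg_at(p1,portA)", "pkg_at(p4,whs2)", "pkg_at(p5,portA)", "truck_at(t1,portB)", "truck_at(t3,portB)"]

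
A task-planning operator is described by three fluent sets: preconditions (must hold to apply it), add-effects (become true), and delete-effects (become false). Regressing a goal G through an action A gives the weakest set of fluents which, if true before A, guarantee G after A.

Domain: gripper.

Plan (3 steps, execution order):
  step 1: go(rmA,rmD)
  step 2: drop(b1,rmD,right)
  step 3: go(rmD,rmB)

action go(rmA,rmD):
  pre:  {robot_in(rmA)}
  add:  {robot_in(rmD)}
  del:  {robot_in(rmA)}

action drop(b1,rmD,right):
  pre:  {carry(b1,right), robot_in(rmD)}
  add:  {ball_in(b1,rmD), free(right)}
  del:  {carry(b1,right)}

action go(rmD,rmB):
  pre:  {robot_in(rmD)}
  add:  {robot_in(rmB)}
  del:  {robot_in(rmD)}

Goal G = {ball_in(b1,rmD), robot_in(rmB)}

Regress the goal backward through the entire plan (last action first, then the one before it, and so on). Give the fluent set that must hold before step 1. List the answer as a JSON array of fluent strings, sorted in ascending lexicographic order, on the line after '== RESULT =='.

Work backward from the goal:
  through step 3 (go(rmD,rmB)): drop {robot_in(rmB)}, keep {ball_in(b1,rmD)}, require {robot_in(rmD)}
    → {ball_in(b1,rmD), robot_in(rmD)}
  through step 2 (drop(b1,rmD,right)): drop {ball_in(b1,rmD)}, keep {robot_in(rmD)}, require {carry(b1,right), robot_in(rmD)}
    → {carry(b1,right), robot_in(rmD)}
  through step 1 (go(rmA,rmD)): drop {robot_in(rmD)}, keep {carry(b1,right)}, require {robot_in(rmA)}
    → {carry(b1,right), robot_in(rmA)}

== RESULT ==
["carry(b1,right)", "robot_in(rmA)"]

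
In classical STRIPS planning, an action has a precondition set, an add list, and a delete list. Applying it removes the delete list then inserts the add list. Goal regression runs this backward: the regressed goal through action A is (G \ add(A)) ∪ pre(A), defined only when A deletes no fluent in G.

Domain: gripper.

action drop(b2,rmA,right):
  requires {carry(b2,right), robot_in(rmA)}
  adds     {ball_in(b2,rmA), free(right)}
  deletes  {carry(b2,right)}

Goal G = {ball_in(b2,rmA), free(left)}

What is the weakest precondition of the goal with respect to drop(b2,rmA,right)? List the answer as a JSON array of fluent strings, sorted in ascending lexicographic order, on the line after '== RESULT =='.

Compute (G \ add) ∪ pre:
  G ∩ del = {}  (empty — regression defined)
  G \ add = {ball_in(b2,rmA), free(left)} \ {ball_in(b2,rmA), free(right)} = {free(left)}
  ∪ pre   = {free(left)} ∪ {carry(b2,right), robot_in(rmA)}
          = {carry(b2,right), free(left), robot_in(rmA)}

== RESULT ==
["carry(b2,right)", "free(left)", "robot_in(rmA)"]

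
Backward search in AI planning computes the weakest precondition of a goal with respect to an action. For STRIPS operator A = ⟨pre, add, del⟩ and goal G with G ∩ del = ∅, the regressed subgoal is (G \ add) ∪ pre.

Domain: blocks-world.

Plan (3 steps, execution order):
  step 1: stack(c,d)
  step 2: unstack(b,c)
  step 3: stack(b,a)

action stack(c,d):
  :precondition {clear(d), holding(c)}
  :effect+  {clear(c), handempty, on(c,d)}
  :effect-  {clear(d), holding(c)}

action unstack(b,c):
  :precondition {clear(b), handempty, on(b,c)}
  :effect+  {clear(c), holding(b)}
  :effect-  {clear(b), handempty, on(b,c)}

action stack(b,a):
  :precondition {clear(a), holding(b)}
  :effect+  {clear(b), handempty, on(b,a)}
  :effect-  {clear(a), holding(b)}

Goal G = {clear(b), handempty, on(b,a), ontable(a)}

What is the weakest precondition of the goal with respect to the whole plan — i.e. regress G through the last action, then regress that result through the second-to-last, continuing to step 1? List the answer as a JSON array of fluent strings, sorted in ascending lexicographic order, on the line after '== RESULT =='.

Regress step by step:
  through step 3 (stack(b,a)): drop {clear(b), handempty, on(b,a)}, keep {ontable(a)}, require {clear(a), holding(b)}
    → {clear(a), holding(b), ontable(a)}
  through step 2 (unstack(b,c)): drop {holding(b)}, keep {clear(a), ontable(a)}, require {clear(b), handempty, on(b,c)}
    → {clear(a), clear(b), handempty, on(b,c), ontable(a)}
  through step 1 (stack(c,d)): drop {handempty}, keep {clear(a), clear(b), on(b,c), ontable(a)}, require {clear(d), holding(c)}
    → {clear(a), clear(b), clear(d), holding(c), on(b,c), ontable(a)}

== RESULT ==
["clear(a)", "clear(b)", "clear(d)", "holding(c)", "on(b,c)", "ontable(a)"]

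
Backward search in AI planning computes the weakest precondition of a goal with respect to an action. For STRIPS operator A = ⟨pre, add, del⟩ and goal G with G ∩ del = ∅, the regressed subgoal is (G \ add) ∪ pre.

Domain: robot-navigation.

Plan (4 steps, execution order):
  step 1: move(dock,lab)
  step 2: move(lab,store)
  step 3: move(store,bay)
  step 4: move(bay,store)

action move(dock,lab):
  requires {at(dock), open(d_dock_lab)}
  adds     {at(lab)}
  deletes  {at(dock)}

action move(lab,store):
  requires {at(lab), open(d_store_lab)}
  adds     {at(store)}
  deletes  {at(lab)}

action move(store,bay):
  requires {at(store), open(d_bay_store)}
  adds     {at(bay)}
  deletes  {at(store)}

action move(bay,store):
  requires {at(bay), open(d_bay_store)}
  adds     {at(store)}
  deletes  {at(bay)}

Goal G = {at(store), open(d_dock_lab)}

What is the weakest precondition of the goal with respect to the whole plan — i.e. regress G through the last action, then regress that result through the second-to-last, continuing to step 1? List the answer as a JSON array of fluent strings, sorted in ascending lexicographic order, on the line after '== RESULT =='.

Work backward from the goal:
  through step 4 (move(bay,store)): drop {at(store)}, keep {open(d_dock_lab)}, require {at(bay), open(d_bay_store)}
    → {at(bay), open(d_bay_store), open(d_dock_lab)}
  through step 3 (move(store,bay)): drop {at(bay)}, keep {open(d_bay_store), open(d_dock_lab)}, require {at(store), open(d_bay_store)}
    → {at(store), open(d_bay_store), open(d_dock_lab)}
  through step 2 (move(lab,store)): drop {at(store)}, keep {open(d_bay_store), open(d_dock_lab)}, require {at(lab), open(d_store_lab)}
    → {at(lab), open(d_bay_store), open(d_dock_lab), open(d_store_lab)}
  through step 1 (move(dock,lab)): drop {at(lab)}, keep {open(d_bay_store), open(d_dock_lab), open(d_store_lab)}, require {at(dock), open(d_dock_lab)}
    → {at(dock), open(d_bay_store), open(d_dock_lab), open(d_store_lab)}

== RESULT ==
["at(dock)", "open(d_bay_store)", "open(d_dock_lab)", "open(d_store_lab)"]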